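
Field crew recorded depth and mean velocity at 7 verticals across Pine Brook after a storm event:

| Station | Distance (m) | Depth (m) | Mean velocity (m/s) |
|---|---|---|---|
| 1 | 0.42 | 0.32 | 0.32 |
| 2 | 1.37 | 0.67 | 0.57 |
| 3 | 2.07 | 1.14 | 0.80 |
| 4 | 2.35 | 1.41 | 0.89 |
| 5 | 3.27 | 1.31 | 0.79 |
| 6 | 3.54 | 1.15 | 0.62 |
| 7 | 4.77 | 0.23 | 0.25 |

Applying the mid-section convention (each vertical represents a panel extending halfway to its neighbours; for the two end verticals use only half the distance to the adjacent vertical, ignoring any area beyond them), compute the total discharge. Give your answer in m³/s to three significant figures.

2.75 m³/s

w_1 = (1.37 − 0.42)/2 = 0.475 m; q_1 = 0.32 × 0.32 × 0.475 = 0.04864 m³/s
w_2 = (2.07 − 0.42)/2 = 0.825 m; q_2 = 0.57 × 0.67 × 0.825 = 0.3151 m³/s
w_3 = (2.35 − 1.37)/2 = 0.49 m; q_3 = 0.80 × 1.14 × 0.49 = 0.4469 m³/s
w_4 = (3.27 − 2.07)/2 = 0.6 m; q_4 = 0.89 × 1.41 × 0.6 = 0.7529 m³/s
w_5 = (3.54 − 2.35)/2 = 0.595 m; q_5 = 0.79 × 1.31 × 0.595 = 0.6158 m³/s
w_6 = (4.77 − 3.27)/2 = 0.75 m; q_6 = 0.62 × 1.15 × 0.75 = 0.5348 m³/s
w_7 = (4.77 − 3.54)/2 = 0.615 m; q_7 = 0.25 × 0.23 × 0.615 = 0.03536 m³/s
Q = Σ qᵢ = 2.749 m³/s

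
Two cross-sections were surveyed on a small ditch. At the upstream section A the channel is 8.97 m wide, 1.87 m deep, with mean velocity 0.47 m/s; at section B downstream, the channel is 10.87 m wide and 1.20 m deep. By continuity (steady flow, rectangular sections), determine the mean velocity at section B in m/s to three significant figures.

0.604 m/s

Q = A₁V₁ = (8.97×1.87) × 0.47 = 7.884 m³/s
A₂ = 10.87 × 1.20 = 13.04 m²
V₂ = Q/A₂ = 7.884/13.04 = 0.6044 m/s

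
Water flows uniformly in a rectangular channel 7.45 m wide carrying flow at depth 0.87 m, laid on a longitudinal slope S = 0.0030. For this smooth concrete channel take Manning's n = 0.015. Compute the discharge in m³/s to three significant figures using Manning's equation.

A = b·y = 7.45 × 0.87 = 6.482 m²
P = b + 2y = 7.45 + 2×0.87 = 9.190 m
R = A/P = 6.482/9.190 = 0.7053 m
Q = (1/n)·A·R^(2/3)·S^(1/2) = (1/0.015) × 6.482 × 0.7053^(2/3) × 0.0030^(1/2) = 18.75 m³/s

18.8 m³/s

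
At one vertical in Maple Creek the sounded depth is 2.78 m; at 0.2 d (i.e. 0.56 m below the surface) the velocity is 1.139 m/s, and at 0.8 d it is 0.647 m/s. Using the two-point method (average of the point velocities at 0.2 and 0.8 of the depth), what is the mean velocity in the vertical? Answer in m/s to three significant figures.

v̄ = (1.139 + 0.647) / 2 = 0.8930 m/s

0.893 m/s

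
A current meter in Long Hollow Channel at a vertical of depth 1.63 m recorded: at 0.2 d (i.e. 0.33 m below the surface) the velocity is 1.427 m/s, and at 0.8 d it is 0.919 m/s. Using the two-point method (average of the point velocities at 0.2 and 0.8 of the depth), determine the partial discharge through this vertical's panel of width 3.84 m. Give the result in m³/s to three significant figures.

v̄ = (1.427 + 0.919) / 2 = 1.173 m/s
q = v̄ × d × w = 1.173 × 1.63 × 3.84 = 7.342 m³/s

7.34 m³/s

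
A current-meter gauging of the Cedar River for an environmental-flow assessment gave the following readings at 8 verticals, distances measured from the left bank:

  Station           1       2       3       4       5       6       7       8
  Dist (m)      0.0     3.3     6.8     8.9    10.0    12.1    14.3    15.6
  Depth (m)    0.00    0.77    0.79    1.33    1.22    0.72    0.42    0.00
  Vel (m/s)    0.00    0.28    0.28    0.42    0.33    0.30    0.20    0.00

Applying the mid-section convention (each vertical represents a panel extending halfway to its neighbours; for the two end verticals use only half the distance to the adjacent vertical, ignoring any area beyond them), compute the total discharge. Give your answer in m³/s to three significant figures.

3.50 m³/s

w_2 = (6.8 − 0.0)/2 = 3.4 m; q_2 = 0.28 × 0.77 × 3.4 = 0.7330 m³/s
w_3 = (8.9 − 3.3)/2 = 2.8 m; q_3 = 0.28 × 0.79 × 2.8 = 0.6194 m³/s
w_4 = (10.0 − 6.8)/2 = 1.6 m; q_4 = 0.42 × 1.33 × 1.6 = 0.8938 m³/s
w_5 = (12.1 − 8.9)/2 = 1.6 m; q_5 = 0.33 × 1.22 × 1.6 = 0.6442 m³/s
w_6 = (14.3 − 10.0)/2 = 2.15 m; q_6 = 0.30 × 0.72 × 2.15 = 0.4644 m³/s
w_7 = (15.6 − 12.1)/2 = 1.75 m; q_7 = 0.20 × 0.42 × 1.75 = 0.1470 m³/s
Stations 1, 8 contribute zero (depth or velocity is 0).
Q = Σ qᵢ = 3.502 m³/s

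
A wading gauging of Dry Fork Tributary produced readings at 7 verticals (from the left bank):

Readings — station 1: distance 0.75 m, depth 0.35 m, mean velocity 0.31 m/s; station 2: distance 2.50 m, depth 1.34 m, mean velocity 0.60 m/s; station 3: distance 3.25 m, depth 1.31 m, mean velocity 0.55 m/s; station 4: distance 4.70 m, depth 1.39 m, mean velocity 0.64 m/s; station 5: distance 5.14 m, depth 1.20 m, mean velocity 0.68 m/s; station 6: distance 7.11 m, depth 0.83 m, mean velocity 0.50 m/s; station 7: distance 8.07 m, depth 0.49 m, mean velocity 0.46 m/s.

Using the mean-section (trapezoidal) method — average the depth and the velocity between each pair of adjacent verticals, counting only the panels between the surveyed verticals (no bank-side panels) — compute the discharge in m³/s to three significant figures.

Panel 1-2: Δb = 1.75 m, d̄ = (0.35+1.34)/2 = 0.845, v̄ = (0.31+0.60)/2 = 0.455 → q = 1.75×0.845×0.455 = 0.6728 m³/s
Panel 2-3: Δb = 0.75 m, d̄ = (1.34+1.31)/2 = 1.325, v̄ = (0.60+0.55)/2 = 0.575 → q = 0.75×1.325×0.575 = 0.5714 m³/s
Panel 3-4: Δb = 1.45 m, d̄ = (1.31+1.39)/2 = 1.35, v̄ = (0.55+0.64)/2 = 0.595 → q = 1.45×1.35×0.595 = 1.165 m³/s
Panel 4-5: Δb = 0.44 m, d̄ = (1.39+1.20)/2 = 1.295, v̄ = (0.64+0.68)/2 = 0.66 → q = 0.44×1.295×0.66 = 0.3761 m³/s
Panel 5-6: Δb = 1.97 m, d̄ = (1.20+0.83)/2 = 1.015, v̄ = (0.68+0.50)/2 = 0.59 → q = 1.97×1.015×0.59 = 1.180 m³/s
Panel 6-7: Δb = 0.96 m, d̄ = (0.83+0.49)/2 = 0.66, v̄ = (0.50+0.46)/2 = 0.48 → q = 0.96×0.66×0.48 = 0.3041 m³/s
Q = Σ q = 4.269 m³/s

4.27 m³/s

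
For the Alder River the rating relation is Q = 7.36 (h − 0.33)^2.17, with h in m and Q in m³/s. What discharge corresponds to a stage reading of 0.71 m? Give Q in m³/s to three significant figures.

Q = 7.36 × (0.71 − 0.33)^2.17 = 7.36 × 0.38^2.17 = 0.9016 m³/s

0.902 m³/s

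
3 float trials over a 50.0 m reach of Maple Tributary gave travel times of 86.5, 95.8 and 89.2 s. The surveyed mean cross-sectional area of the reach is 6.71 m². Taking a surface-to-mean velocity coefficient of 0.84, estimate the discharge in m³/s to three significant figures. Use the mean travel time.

3.11 m³/s

t̄ = (86.5 + 95.8 + 89.2) / 3 = 90.5 s
v_surface = L / t̄ = 50.0 / 90.5 = 0.5525 m/s
v_mean = 0.84 × 0.5525 = 0.4641 m/s
Q = A × v_mean = 6.71 × 0.4641 = 3.114 m³/s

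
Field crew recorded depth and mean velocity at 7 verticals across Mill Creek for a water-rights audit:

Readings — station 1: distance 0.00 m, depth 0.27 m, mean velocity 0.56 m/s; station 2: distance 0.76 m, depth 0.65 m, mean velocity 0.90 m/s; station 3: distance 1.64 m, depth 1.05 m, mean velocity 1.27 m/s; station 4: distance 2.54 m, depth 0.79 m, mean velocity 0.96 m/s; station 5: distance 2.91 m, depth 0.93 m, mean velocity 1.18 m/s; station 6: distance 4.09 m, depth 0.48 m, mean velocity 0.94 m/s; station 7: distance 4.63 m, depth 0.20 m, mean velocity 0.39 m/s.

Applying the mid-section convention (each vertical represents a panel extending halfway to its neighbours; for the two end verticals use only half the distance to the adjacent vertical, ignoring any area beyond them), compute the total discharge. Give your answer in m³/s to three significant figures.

w_1 = (0.76 − 0.00)/2 = 0.38 m; q_1 = 0.56 × 0.27 × 0.38 = 0.05746 m³/s
w_2 = (1.64 − 0.00)/2 = 0.82 m; q_2 = 0.90 × 0.65 × 0.82 = 0.4797 m³/s
w_3 = (2.54 − 0.76)/2 = 0.89 m; q_3 = 1.27 × 1.05 × 0.89 = 1.187 m³/s
w_4 = (2.91 − 1.64)/2 = 0.635 m; q_4 = 0.96 × 0.79 × 0.635 = 0.4816 m³/s
w_5 = (4.09 − 2.54)/2 = 0.775 m; q_5 = 1.18 × 0.93 × 0.775 = 0.8505 m³/s
w_6 = (4.63 − 2.91)/2 = 0.86 m; q_6 = 0.94 × 0.48 × 0.86 = 0.3880 m³/s
w_7 = (4.63 − 4.09)/2 = 0.27 m; q_7 = 0.39 × 0.20 × 0.27 = 0.02106 m³/s
Q = Σ qᵢ = 3.465 m³/s

3.47 m³/s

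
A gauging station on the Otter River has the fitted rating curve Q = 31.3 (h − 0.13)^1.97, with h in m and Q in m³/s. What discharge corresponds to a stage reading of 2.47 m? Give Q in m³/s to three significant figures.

Q = 31.3 × (2.47 − 0.13)^1.97 = 31.3 × 2.34^1.97 = 167.1 m³/s

167 m³/s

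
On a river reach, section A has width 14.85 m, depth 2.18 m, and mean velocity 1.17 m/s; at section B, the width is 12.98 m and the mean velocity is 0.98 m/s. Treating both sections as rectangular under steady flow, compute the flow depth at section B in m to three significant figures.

2.98 m

Q = A₁V₁ = (14.85×2.18) × 1.17 = 37.88 m³/s
d₂ = Q/(b₂ V₂) = 37.88/(12.98×0.98) = 2.978 m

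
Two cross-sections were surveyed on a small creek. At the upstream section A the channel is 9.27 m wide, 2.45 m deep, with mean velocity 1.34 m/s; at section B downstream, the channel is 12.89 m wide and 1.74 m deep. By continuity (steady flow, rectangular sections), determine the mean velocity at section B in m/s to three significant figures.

1.36 m/s

Q = A₁V₁ = (9.27×2.45) × 1.34 = 30.43 m³/s
A₂ = 12.89 × 1.74 = 22.43 m²
V₂ = Q/A₂ = 30.43/22.43 = 1.357 m/s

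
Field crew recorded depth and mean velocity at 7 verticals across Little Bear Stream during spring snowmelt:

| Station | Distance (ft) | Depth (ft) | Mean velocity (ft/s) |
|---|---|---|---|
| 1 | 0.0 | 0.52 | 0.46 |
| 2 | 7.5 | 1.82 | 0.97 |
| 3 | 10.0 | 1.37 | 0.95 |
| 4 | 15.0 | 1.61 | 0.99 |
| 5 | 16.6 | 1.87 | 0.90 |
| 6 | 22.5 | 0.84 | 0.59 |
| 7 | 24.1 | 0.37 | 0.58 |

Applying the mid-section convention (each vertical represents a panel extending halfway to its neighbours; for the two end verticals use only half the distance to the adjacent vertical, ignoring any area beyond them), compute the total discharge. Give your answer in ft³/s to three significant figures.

28.2 ft³/s

w_1 = (7.5 − 0.0)/2 = 3.75 ft; q_1 = 0.46 × 0.52 × 3.75 = 0.8970 ft³/s
w_2 = (10.0 − 0.0)/2 = 5 ft; q_2 = 0.97 × 1.82 × 5 = 8.827 ft³/s
w_3 = (15.0 − 7.5)/2 = 3.75 ft; q_3 = 0.95 × 1.37 × 3.75 = 4.881 ft³/s
w_4 = (16.6 − 10.0)/2 = 3.3 ft; q_4 = 0.99 × 1.61 × 3.3 = 5.260 ft³/s
w_5 = (22.5 − 15.0)/2 = 3.75 ft; q_5 = 0.90 × 1.87 × 3.75 = 6.311 ft³/s
w_6 = (24.1 − 16.6)/2 = 3.75 ft; q_6 = 0.59 × 0.84 × 3.75 = 1.859 ft³/s
w_7 = (24.1 − 22.5)/2 = 0.8 ft; q_7 = 0.58 × 0.37 × 0.8 = 0.1717 ft³/s
Q = Σ qᵢ = 28.21 ft³/s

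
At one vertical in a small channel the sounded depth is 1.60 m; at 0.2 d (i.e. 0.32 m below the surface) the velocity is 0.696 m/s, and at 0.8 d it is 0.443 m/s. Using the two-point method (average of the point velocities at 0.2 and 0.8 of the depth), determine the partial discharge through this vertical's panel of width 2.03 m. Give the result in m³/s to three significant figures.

1.85 m³/s

v̄ = (0.696 + 0.443) / 2 = 0.5695 m/s
q = v̄ × d × w = 0.5695 × 1.60 × 2.03 = 1.850 m³/s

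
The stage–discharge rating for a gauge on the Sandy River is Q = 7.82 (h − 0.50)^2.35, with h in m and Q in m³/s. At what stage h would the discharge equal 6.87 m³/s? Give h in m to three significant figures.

1.45 m

h − h₀ = (Q/C)^(1/b) = (6.87/7.82)^(1/2.35) = 0.9464 m
h = 0.50 + 0.9464 = 1.446 m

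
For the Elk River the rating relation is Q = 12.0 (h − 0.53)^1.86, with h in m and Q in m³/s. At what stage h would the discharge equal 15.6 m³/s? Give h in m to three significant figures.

1.68 m

h − h₀ = (Q/C)^(1/b) = (15.6/12.0)^(1/1.86) = 1.151 m
h = 0.53 + 1.151 = 1.681 m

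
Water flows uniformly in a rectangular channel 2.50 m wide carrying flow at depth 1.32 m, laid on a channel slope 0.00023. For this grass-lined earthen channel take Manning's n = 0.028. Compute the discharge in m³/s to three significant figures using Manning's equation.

1.33 m³/s

A = b·y = 2.50 × 1.32 = 3.300 m²
P = b + 2y = 2.50 + 2×1.32 = 5.140 m
R = A/P = 3.300/5.140 = 0.6420 m
Q = (1/n)·A·R^(2/3)·S^(1/2) = (1/0.028) × 3.300 × 0.6420^(2/3) × 0.00023^(1/2) = 1.330 m³/s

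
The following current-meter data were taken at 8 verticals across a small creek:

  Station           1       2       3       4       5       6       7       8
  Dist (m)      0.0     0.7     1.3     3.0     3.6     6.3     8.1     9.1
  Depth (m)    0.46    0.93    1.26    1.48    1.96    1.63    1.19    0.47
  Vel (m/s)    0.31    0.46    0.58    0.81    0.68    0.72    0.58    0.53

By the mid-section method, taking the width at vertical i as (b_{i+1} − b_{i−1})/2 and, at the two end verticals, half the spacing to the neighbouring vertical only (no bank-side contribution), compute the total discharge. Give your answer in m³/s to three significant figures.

8.48 m³/s

w_1 = (0.7 − 0.0)/2 = 0.35 m; q_1 = 0.31 × 0.46 × 0.35 = 0.04991 m³/s
w_2 = (1.3 − 0.0)/2 = 0.65 m; q_2 = 0.46 × 0.93 × 0.65 = 0.2781 m³/s
w_3 = (3.0 − 0.7)/2 = 1.15 m; q_3 = 0.58 × 1.26 × 1.15 = 0.8404 m³/s
w_4 = (3.6 − 1.3)/2 = 1.15 m; q_4 = 0.81 × 1.48 × 1.15 = 1.379 m³/s
w_5 = (6.3 − 3.0)/2 = 1.65 m; q_5 = 0.68 × 1.96 × 1.65 = 2.199 m³/s
w_6 = (8.1 − 3.6)/2 = 2.25 m; q_6 = 0.72 × 1.63 × 2.25 = 2.641 m³/s
w_7 = (9.1 − 6.3)/2 = 1.4 m; q_7 = 0.58 × 1.19 × 1.4 = 0.9663 m³/s
w_8 = (9.1 − 8.1)/2 = 0.5 m; q_8 = 0.53 × 0.47 × 0.5 = 0.1246 m³/s
Q = Σ qᵢ = 8.478 m³/s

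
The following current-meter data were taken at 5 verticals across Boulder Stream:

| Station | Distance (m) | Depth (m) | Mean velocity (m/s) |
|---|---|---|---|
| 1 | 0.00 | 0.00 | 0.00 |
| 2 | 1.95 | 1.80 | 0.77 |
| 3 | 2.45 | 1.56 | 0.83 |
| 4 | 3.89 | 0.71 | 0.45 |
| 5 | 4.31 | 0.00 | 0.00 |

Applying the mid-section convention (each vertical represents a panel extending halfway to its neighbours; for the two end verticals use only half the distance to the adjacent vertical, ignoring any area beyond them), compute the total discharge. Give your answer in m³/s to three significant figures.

3.25 m³/s

w_2 = (2.45 − 0.00)/2 = 1.225 m; q_2 = 0.77 × 1.80 × 1.225 = 1.698 m³/s
w_3 = (3.89 − 1.95)/2 = 0.97 m; q_3 = 0.83 × 1.56 × 0.97 = 1.256 m³/s
w_4 = (4.31 − 2.45)/2 = 0.93 m; q_4 = 0.45 × 0.71 × 0.93 = 0.2971 m³/s
Stations 1, 5 contribute zero (depth or velocity is 0).
Q = Σ qᵢ = 3.251 m³/s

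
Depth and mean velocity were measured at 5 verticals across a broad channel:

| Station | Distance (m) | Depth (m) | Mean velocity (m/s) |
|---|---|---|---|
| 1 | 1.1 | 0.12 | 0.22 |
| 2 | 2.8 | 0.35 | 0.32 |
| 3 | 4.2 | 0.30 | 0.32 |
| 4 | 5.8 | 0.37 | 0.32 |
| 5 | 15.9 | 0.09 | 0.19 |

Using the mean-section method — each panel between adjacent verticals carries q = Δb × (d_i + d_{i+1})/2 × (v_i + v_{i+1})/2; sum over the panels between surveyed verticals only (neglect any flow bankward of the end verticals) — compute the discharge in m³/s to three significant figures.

Panel 1-2: Δb = 1.7 m, d̄ = (0.12+0.35)/2 = 0.235, v̄ = (0.22+0.32)/2 = 0.27 → q = 1.7×0.235×0.27 = 0.1079 m³/s
Panel 2-3: Δb = 1.4 m, d̄ = (0.35+0.30)/2 = 0.325, v̄ = (0.32+0.32)/2 = 0.32 → q = 1.4×0.325×0.32 = 0.1456 m³/s
Panel 3-4: Δb = 1.6 m, d̄ = (0.30+0.37)/2 = 0.335, v̄ = (0.32+0.32)/2 = 0.32 → q = 1.6×0.335×0.32 = 0.1715 m³/s
Panel 4-5: Δb = 10.1 m, d̄ = (0.37+0.09)/2 = 0.23, v̄ = (0.32+0.19)/2 = 0.255 → q = 10.1×0.23×0.255 = 0.5924 m³/s
Q = Σ q = 1.017 m³/s

1.02 m³/s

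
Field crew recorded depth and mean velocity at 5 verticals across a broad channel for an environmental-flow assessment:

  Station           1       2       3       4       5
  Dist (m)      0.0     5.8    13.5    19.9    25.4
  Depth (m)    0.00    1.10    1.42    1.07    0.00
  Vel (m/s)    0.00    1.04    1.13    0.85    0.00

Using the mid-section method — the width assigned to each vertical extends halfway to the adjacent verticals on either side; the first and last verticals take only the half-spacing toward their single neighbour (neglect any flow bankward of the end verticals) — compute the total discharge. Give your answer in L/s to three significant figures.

w_2 = (13.5 − 0.0)/2 = 6.75 m; q_2 = 1.04 × 1.10 × 6.75 = 7.722 m³/s
w_3 = (19.9 − 5.8)/2 = 7.05 m; q_3 = 1.13 × 1.42 × 7.05 = 11.31 m³/s
w_4 = (25.4 − 13.5)/2 = 5.95 m; q_4 = 0.85 × 1.07 × 5.95 = 5.412 m³/s
Stations 1, 5 contribute zero (depth or velocity is 0).
Q = Σ qᵢ = 24.45 m³/s
= 24.45 × 1000 = 24450 L/s

24400 L/s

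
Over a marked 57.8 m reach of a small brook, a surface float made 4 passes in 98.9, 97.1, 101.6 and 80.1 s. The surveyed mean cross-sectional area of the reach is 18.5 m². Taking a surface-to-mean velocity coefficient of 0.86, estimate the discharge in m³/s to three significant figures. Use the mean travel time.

t̄ = (98.9 + 97.1 + 101.6 + 80.1) / 4 = 94.425 s
v_surface = L / t̄ = 57.8 / 94.425 = 0.6121 m/s
v_mean = 0.86 × 0.6121 = 0.5264 m/s
Q = A × v_mean = 18.5 × 0.5264 = 9.739 m³/s

9.74 m³/s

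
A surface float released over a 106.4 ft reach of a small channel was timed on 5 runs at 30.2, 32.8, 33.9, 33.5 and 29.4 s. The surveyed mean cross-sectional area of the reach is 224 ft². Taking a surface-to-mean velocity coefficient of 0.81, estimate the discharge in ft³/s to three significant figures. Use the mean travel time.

t̄ = (30.2 + 32.8 + 33.9 + 33.5 + 29.4) / 5 = 31.96 s
v_surface = L / t̄ = 106.4 / 31.96 = 3.329 ft/s
v_mean = 0.81 × 3.329 = 2.697 ft/s
Q = A × v_mean = 224 × 2.697 = 604.0 ft³/s

604 ft³/s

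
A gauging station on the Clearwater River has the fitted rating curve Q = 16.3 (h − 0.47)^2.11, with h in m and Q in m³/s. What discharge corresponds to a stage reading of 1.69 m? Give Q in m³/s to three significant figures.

Q = 16.3 × (1.69 − 0.47)^2.11 = 16.3 × 1.22^2.11 = 24.80 m³/s

24.8 m³/s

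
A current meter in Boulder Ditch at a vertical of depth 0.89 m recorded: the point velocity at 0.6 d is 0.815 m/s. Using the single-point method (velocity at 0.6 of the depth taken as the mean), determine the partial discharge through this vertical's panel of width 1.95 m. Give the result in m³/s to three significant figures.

v̄ = v₀.₆ = 0.815 m/s
q = v̄ × d × w = 0.8150 × 0.89 × 1.95 = 1.414 m³/s

1.41 m³/s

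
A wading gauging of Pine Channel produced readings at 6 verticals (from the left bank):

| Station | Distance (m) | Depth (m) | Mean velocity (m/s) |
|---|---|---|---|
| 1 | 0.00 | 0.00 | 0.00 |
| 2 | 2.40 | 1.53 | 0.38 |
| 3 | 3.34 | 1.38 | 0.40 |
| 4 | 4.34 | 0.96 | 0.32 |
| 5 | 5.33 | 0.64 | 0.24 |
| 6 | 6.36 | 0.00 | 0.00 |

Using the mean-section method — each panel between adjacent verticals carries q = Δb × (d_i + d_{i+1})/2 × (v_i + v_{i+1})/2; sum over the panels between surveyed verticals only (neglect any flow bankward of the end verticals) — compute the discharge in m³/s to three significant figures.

1.56 m³/s

Panel 1-2: Δb = 2.4 m, d̄ = (0.00+1.53)/2 = 0.765, v̄ = (0.00+0.38)/2 = 0.19 → q = 2.4×0.765×0.19 = 0.3488 m³/s
Panel 2-3: Δb = 0.94 m, d̄ = (1.53+1.38)/2 = 1.455, v̄ = (0.38+0.40)/2 = 0.39 → q = 0.94×1.455×0.39 = 0.5334 m³/s
Panel 3-4: Δb = 1 m, d̄ = (1.38+0.96)/2 = 1.17, v̄ = (0.40+0.32)/2 = 0.36 → q = 1×1.17×0.36 = 0.4212 m³/s
Panel 4-5: Δb = 0.99 m, d̄ = (0.96+0.64)/2 = 0.8, v̄ = (0.32+0.24)/2 = 0.28 → q = 0.99×0.8×0.28 = 0.2218 m³/s
Panel 5-6: Δb = 1.03 m, d̄ = (0.64+0.00)/2 = 0.32, v̄ = (0.24+0.00)/2 = 0.12 → q = 1.03×0.32×0.12 = 0.03955 m³/s
Q = Σ q = 1.565 m³/s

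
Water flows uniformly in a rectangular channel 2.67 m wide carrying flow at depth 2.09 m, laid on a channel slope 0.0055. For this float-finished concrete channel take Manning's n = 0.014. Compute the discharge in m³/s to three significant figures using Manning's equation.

25.8 m³/s

A = b·y = 2.67 × 2.09 = 5.580 m²
P = b + 2y = 2.67 + 2×2.09 = 6.850 m
R = A/P = 5.580/6.850 = 0.8146 m
Q = (1/n)·A·R^(2/3)·S^(1/2) = (1/0.014) × 5.580 × 0.8146^(2/3) × 0.0055^(1/2) = 25.78 m³/s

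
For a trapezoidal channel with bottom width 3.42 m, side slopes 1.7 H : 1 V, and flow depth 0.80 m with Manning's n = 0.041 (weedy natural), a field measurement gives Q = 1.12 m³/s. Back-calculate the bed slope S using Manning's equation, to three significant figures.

A = (b + z·y)·y = (3.42 + 1.7×0.80)×0.80 = 3.824 m²
P = b + 2y√(1+z²) = 3.42 + 2×0.80×√(1+1.7²) = 6.576 m
R = A/P = 3.824/6.576 = 0.5815 m
S = (Q·n / (1·A·R^(2/3)))² = (1.12×0.041 / (1×3.824×0.6967))² = 0.0002971

0.000297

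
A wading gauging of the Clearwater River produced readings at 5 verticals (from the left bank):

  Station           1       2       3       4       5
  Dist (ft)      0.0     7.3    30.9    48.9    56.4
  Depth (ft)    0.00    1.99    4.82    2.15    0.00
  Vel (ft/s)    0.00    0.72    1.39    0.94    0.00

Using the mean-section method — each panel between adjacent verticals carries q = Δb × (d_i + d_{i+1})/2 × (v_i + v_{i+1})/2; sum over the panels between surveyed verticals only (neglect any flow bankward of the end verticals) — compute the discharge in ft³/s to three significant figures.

Panel 1-2: Δb = 7.3 ft, d̄ = (0.00+1.99)/2 = 0.995, v̄ = (0.00+0.72)/2 = 0.36 → q = 7.3×0.995×0.36 = 2.615 ft³/s
Panel 2-3: Δb = 23.6 ft, d̄ = (1.99+4.82)/2 = 3.405, v̄ = (0.72+1.39)/2 = 1.055 → q = 23.6×3.405×1.055 = 84.78 ft³/s
Panel 3-4: Δb = 18 ft, d̄ = (4.82+2.15)/2 = 3.485, v̄ = (1.39+0.94)/2 = 1.165 → q = 18×3.485×1.165 = 73.08 ft³/s
Panel 4-5: Δb = 7.5 ft, d̄ = (2.15+0.00)/2 = 1.075, v̄ = (0.94+0.00)/2 = 0.47 → q = 7.5×1.075×0.47 = 3.789 ft³/s
Q = Σ q = 164.3 ft³/s

164 ft³/s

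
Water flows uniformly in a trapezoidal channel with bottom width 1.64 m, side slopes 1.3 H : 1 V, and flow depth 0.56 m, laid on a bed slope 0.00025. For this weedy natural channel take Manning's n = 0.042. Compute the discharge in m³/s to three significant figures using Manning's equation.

A = (b + z·y)·y = (1.64 + 1.3×0.56)×0.56 = 1.326 m²
P = b + 2y√(1+z²) = 1.64 + 2×0.56×√(1+1.3²) = 3.477 m
R = A/P = 1.326/3.477 = 0.3814 m
Q = (1/n)·A·R^(2/3)·S^(1/2) = (1/0.042) × 1.326 × 0.3814^(2/3) × 0.00025^(1/2) = 0.2625 m³/s

0.263 m³/s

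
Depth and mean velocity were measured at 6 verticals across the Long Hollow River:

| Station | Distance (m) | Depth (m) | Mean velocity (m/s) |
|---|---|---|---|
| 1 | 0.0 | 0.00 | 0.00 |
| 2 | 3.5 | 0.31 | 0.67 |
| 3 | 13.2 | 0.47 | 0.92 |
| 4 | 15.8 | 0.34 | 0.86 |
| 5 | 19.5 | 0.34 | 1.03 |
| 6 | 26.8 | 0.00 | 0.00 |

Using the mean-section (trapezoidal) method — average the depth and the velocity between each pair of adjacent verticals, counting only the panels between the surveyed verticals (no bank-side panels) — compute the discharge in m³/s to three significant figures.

5.95 m³/s

Panel 1-2: Δb = 3.5 m, d̄ = (0.00+0.31)/2 = 0.155, v̄ = (0.00+0.67)/2 = 0.335 → q = 3.5×0.155×0.335 = 0.1817 m³/s
Panel 2-3: Δb = 9.7 m, d̄ = (0.31+0.47)/2 = 0.39, v̄ = (0.67+0.92)/2 = 0.795 → q = 9.7×0.39×0.795 = 3.007 m³/s
Panel 3-4: Δb = 2.6 m, d̄ = (0.47+0.34)/2 = 0.405, v̄ = (0.92+0.86)/2 = 0.89 → q = 2.6×0.405×0.89 = 0.9372 m³/s
Panel 4-5: Δb = 3.7 m, d̄ = (0.34+0.34)/2 = 0.34, v̄ = (0.86+1.03)/2 = 0.945 → q = 3.7×0.34×0.945 = 1.189 m³/s
Panel 5-6: Δb = 7.3 m, d̄ = (0.34+0.00)/2 = 0.17, v̄ = (1.03+0.00)/2 = 0.515 → q = 7.3×0.17×0.515 = 0.6391 m³/s
Q = Σ q = 5.954 m³/s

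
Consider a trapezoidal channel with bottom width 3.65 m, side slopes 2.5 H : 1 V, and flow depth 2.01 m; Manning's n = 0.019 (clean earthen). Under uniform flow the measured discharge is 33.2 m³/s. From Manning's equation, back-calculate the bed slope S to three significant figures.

A = (b + z·y)·y = (3.65 + 2.5×2.01)×2.01 = 17.44 m²
P = b + 2y√(1+z²) = 3.65 + 2×2.01×√(1+2.5²) = 14.47 m
R = A/P = 17.44/14.47 = 1.205 m
S = (Q·n / (1·A·R^(2/3)))² = (33.2×0.019 / (1×17.44×1.132))² = 0.001021

0.00102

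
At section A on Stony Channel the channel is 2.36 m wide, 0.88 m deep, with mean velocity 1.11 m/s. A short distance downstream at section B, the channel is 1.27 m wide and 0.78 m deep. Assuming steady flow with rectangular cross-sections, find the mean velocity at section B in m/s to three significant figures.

Q = A₁V₁ = (2.36×0.88) × 1.11 = 2.305 m³/s
A₂ = 1.27 × 0.78 = 0.9906 m²
V₂ = Q/A₂ = 2.305/0.9906 = 2.327 m/s

2.33 m/s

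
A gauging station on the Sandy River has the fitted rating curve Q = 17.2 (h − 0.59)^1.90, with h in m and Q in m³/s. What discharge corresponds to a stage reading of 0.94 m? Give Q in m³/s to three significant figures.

2.34 m³/s

Q = 17.2 × (0.94 − 0.59)^1.90 = 17.2 × 0.35^1.90 = 2.340 m³/s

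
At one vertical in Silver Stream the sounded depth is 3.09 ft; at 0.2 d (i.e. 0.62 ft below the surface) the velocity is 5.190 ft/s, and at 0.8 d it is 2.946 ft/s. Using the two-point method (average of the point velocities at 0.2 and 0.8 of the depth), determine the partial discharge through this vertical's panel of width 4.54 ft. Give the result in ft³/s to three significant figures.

57.1 ft³/s

v̄ = (5.190 + 2.946) / 2 = 4.068 ft/s
q = v̄ × d × w = 4.068 × 3.09 × 4.54 = 57.07 ft³/s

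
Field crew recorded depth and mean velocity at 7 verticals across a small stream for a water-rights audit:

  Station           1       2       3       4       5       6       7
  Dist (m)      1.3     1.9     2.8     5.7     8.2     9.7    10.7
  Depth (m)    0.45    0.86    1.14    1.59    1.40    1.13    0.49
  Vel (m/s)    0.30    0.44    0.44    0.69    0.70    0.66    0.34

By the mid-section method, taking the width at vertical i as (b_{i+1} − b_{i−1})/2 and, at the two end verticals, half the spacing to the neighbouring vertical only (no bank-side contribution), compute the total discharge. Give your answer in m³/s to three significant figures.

7.22 m³/s

w_1 = (1.9 − 1.3)/2 = 0.3 m; q_1 = 0.30 × 0.45 × 0.3 = 0.04050 m³/s
w_2 = (2.8 − 1.3)/2 = 0.75 m; q_2 = 0.44 × 0.86 × 0.75 = 0.2838 m³/s
w_3 = (5.7 − 1.9)/2 = 1.9 m; q_3 = 0.44 × 1.14 × 1.9 = 0.9530 m³/s
w_4 = (8.2 − 2.8)/2 = 2.7 m; q_4 = 0.69 × 1.59 × 2.7 = 2.962 m³/s
w_5 = (9.7 − 5.7)/2 = 2 m; q_5 = 0.70 × 1.40 × 2 = 1.960 m³/s
w_6 = (10.7 − 8.2)/2 = 1.25 m; q_6 = 0.66 × 1.13 × 1.25 = 0.9323 m³/s
w_7 = (10.7 − 9.7)/2 = 0.5 m; q_7 = 0.34 × 0.49 × 0.5 = 0.08330 m³/s
Q = Σ qᵢ = 7.215 m³/s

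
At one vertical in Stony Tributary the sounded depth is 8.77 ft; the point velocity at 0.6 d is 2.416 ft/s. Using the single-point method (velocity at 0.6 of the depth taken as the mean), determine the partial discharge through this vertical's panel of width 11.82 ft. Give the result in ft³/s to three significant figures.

v̄ = v₀.₆ = 2.416 ft/s
q = v̄ × d × w = 2.416 × 8.77 × 11.82 = 250.4 ft³/s

250 ft³/s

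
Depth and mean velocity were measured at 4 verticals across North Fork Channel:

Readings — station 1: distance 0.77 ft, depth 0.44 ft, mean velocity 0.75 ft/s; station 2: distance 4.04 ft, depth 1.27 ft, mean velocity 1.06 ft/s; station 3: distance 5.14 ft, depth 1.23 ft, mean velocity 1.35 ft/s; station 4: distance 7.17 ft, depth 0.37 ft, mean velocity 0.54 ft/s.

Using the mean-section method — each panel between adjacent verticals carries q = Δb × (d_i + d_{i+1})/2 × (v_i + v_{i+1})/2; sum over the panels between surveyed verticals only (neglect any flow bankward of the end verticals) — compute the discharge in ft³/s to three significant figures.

Panel 1-2: Δb = 3.27 ft, d̄ = (0.44+1.27)/2 = 0.855, v̄ = (0.75+1.06)/2 = 0.905 → q = 3.27×0.855×0.905 = 2.530 ft³/s
Panel 2-3: Δb = 1.1 ft, d̄ = (1.27+1.23)/2 = 1.25, v̄ = (1.06+1.35)/2 = 1.205 → q = 1.1×1.25×1.205 = 1.657 ft³/s
Panel 3-4: Δb = 2.03 ft, d̄ = (1.23+0.37)/2 = 0.8, v̄ = (1.35+0.54)/2 = 0.945 → q = 2.03×0.8×0.945 = 1.535 ft³/s
Q = Σ q = 5.722 ft³/s

5.72 ft³/s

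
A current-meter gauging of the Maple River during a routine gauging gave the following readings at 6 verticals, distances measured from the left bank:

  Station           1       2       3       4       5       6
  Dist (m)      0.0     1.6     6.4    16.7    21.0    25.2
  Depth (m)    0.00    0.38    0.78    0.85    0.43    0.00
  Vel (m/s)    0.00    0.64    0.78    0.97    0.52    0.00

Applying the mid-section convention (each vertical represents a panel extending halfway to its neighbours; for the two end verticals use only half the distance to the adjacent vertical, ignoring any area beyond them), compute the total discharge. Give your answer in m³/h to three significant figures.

44400 m³/h

w_2 = (6.4 − 0.0)/2 = 3.2 m; q_2 = 0.64 × 0.38 × 3.2 = 0.7782 m³/s
w_3 = (16.7 − 1.6)/2 = 7.55 m; q_3 = 0.78 × 0.78 × 7.55 = 4.593 m³/s
w_4 = (21.0 − 6.4)/2 = 7.3 m; q_4 = 0.97 × 0.85 × 7.3 = 6.019 m³/s
w_5 = (25.2 − 16.7)/2 = 4.25 m; q_5 = 0.52 × 0.43 × 4.25 = 0.9503 m³/s
Stations 1, 6 contribute zero (depth or velocity is 0).
Q = Σ qᵢ = 12.34 m³/s
= 12.34 × 3600 = 44430 m³/h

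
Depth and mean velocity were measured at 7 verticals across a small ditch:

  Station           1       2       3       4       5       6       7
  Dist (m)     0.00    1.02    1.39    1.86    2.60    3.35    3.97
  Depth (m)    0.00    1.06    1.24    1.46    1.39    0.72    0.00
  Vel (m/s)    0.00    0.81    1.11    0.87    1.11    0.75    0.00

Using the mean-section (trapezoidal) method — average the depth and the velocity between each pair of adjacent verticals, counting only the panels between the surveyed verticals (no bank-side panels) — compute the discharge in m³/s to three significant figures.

3.12 m³/s

Panel 1-2: Δb = 1.02 m, d̄ = (0.00+1.06)/2 = 0.53, v̄ = (0.00+0.81)/2 = 0.405 → q = 1.02×0.53×0.405 = 0.2189 m³/s
Panel 2-3: Δb = 0.37 m, d̄ = (1.06+1.24)/2 = 1.15, v̄ = (0.81+1.11)/2 = 0.96 → q = 0.37×1.15×0.96 = 0.4085 m³/s
Panel 3-4: Δb = 0.47 m, d̄ = (1.24+1.46)/2 = 1.35, v̄ = (1.11+0.87)/2 = 0.99 → q = 0.47×1.35×0.99 = 0.6282 m³/s
Panel 4-5: Δb = 0.74 m, d̄ = (1.46+1.39)/2 = 1.425, v̄ = (0.87+1.11)/2 = 0.99 → q = 0.74×1.425×0.99 = 1.044 m³/s
Panel 5-6: Δb = 0.75 m, d̄ = (1.39+0.72)/2 = 1.055, v̄ = (1.11+0.75)/2 = 0.93 → q = 0.75×1.055×0.93 = 0.7359 m³/s
Panel 6-7: Δb = 0.62 m, d̄ = (0.72+0.00)/2 = 0.36, v̄ = (0.75+0.00)/2 = 0.375 → q = 0.62×0.36×0.375 = 0.08370 m³/s
Q = Σ q = 3.119 m³/s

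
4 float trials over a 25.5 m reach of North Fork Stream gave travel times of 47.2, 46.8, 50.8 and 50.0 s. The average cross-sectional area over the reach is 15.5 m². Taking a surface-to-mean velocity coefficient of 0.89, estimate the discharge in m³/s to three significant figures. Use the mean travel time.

t̄ = (47.2 + 46.8 + 50.8 + 50.0) / 4 = 48.7 s
v_surface = L / t̄ = 25.5 / 48.7 = 0.5236 m/s
v_mean = 0.89 × 0.5236 = 0.4660 m/s
Q = A × v_mean = 15.5 × 0.4660 = 7.223 m³/s

7.22 m³/s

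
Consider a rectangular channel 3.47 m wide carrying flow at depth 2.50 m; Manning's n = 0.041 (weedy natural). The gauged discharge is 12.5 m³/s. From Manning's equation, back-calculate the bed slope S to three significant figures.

A = b·y = 3.47 × 2.50 = 8.675 m²
P = b + 2y = 3.47 + 2×2.50 = 8.470 m
R = A/P = 8.675/8.470 = 1.024 m
S = (Q·n / (1·A·R^(2/3)))² = (12.5×0.041 / (1×8.675×1.016))² = 0.003381

0.00338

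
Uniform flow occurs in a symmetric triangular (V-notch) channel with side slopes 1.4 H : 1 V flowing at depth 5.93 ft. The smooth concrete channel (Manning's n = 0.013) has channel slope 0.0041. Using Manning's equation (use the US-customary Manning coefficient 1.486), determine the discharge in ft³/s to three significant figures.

A = z·y² = 1.4×5.93² = 49.23 ft²
P = 2y√(1+z²) = 2×5.93×√(1+1.4²) = 20.40 ft
R = A/P = 49.23/20.40 = 2.413 ft
Q = (1.486/n)·A·R^(2/3)·S^(1/2) = (1.486/0.013) × 49.23 × 2.413^(2/3) × 0.0041^(1/2) = 648.2 ft³/s

648 ft³/s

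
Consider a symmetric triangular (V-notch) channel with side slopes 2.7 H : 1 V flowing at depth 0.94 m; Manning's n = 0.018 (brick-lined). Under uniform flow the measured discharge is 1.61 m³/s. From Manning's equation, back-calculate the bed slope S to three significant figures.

0.000440

A = z·y² = 2.7×0.94² = 2.386 m²
P = 2y√(1+z²) = 2×0.94×√(1+2.7²) = 5.413 m
R = A/P = 2.386/5.413 = 0.4407 m
S = (Q·n / (1·A·R^(2/3)))² = (1.61×0.018 / (1×2.386×0.5791))² = 0.0004399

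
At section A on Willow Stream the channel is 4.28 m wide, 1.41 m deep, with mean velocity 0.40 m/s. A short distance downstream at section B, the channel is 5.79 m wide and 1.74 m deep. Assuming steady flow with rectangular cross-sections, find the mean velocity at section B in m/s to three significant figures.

0.240 m/s

Q = A₁V₁ = (4.28×1.41) × 0.40 = 2.414 m³/s
A₂ = 5.79 × 1.74 = 10.07 m²
V₂ = Q/A₂ = 2.414/10.07 = 0.2396 m/s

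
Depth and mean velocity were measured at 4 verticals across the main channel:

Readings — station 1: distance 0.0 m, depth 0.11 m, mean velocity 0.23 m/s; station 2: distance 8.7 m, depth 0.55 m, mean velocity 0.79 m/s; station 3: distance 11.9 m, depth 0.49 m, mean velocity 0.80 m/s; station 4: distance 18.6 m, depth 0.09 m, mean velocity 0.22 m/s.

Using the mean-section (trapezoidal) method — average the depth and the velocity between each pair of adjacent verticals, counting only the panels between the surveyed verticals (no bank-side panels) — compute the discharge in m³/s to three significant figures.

3.78 m³/s

Panel 1-2: Δb = 8.7 m, d̄ = (0.11+0.55)/2 = 0.33, v̄ = (0.23+0.79)/2 = 0.51 → q = 8.7×0.33×0.51 = 1.464 m³/s
Panel 2-3: Δb = 3.2 m, d̄ = (0.55+0.49)/2 = 0.52, v̄ = (0.79+0.80)/2 = 0.795 → q = 3.2×0.52×0.795 = 1.323 m³/s
Panel 3-4: Δb = 6.7 m, d̄ = (0.49+0.09)/2 = 0.29, v̄ = (0.80+0.22)/2 = 0.51 → q = 6.7×0.29×0.51 = 0.9909 m³/s
Q = Σ q = 3.778 m³/s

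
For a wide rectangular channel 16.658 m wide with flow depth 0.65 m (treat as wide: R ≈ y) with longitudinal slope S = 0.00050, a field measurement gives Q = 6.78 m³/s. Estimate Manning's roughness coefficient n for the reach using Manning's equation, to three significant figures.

A = b·y = 16.658 × 0.65 = 10.83 m²
Wide channel: R ≈ y = 0.65 m
n = (1/Q)·A·R^(2/3)·S^(1/2) = (1/6.78) × 10.83 × 0.7504 × 0.02236 = 0.02680

0.0268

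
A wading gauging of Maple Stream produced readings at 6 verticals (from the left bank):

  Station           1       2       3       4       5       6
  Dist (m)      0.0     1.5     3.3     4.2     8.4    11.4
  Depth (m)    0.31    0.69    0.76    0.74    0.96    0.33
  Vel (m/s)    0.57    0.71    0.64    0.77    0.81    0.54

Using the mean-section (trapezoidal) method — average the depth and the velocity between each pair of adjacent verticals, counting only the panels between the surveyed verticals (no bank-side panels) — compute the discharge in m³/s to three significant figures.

5.96 m³/s

Panel 1-2: Δb = 1.5 m, d̄ = (0.31+0.69)/2 = 0.5, v̄ = (0.57+0.71)/2 = 0.64 → q = 1.5×0.5×0.64 = 0.4800 m³/s
Panel 2-3: Δb = 1.8 m, d̄ = (0.69+0.76)/2 = 0.725, v̄ = (0.71+0.64)/2 = 0.675 → q = 1.8×0.725×0.675 = 0.8809 m³/s
Panel 3-4: Δb = 0.9 m, d̄ = (0.76+0.74)/2 = 0.75, v̄ = (0.64+0.77)/2 = 0.705 → q = 0.9×0.75×0.705 = 0.4759 m³/s
Panel 4-5: Δb = 4.2 m, d̄ = (0.74+0.96)/2 = 0.85, v̄ = (0.77+0.81)/2 = 0.79 → q = 4.2×0.85×0.79 = 2.820 m³/s
Panel 5-6: Δb = 3 m, d̄ = (0.96+0.33)/2 = 0.645, v̄ = (0.81+0.54)/2 = 0.675 → q = 3×0.645×0.675 = 1.306 m³/s
Q = Σ q = 5.963 m³/s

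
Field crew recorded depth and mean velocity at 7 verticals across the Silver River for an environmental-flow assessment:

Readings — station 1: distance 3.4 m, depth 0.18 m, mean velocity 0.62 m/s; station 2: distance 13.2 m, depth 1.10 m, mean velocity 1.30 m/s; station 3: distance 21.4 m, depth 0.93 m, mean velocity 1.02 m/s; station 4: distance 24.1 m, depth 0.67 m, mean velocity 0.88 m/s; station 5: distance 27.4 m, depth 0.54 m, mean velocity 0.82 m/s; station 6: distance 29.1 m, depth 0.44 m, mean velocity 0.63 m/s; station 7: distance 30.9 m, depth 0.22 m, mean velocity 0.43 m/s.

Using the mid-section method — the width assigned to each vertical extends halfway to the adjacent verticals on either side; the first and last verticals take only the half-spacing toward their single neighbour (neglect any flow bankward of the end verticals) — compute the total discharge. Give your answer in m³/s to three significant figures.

22.0 m³/s

w_1 = (13.2 − 3.4)/2 = 4.9 m; q_1 = 0.62 × 0.18 × 4.9 = 0.5468 m³/s
w_2 = (21.4 − 3.4)/2 = 9 m; q_2 = 1.30 × 1.10 × 9 = 12.87 m³/s
w_3 = (24.1 − 13.2)/2 = 5.45 m; q_3 = 1.02 × 0.93 × 5.45 = 5.170 m³/s
w_4 = (27.4 − 21.4)/2 = 3 m; q_4 = 0.88 × 0.67 × 3 = 1.769 m³/s
w_5 = (29.1 − 24.1)/2 = 2.5 m; q_5 = 0.82 × 0.54 × 2.5 = 1.107 m³/s
w_6 = (30.9 − 27.4)/2 = 1.75 m; q_6 = 0.63 × 0.44 × 1.75 = 0.4851 m³/s
w_7 = (30.9 − 29.1)/2 = 0.9 m; q_7 = 0.43 × 0.22 × 0.9 = 0.08514 m³/s
Q = Σ qᵢ = 22.03 m³/s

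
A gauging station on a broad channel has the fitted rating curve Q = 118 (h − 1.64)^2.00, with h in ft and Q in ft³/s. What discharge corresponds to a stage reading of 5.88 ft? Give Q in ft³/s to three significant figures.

2120 ft³/s

Q = 118 × (5.88 − 1.64)^2.00 = 118 × 4.24^2.00 = 2121 ft³/s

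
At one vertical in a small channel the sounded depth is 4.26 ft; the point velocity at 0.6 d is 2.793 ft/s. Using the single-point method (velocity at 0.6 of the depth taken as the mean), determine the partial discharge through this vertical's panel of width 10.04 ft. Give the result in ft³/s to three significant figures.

119 ft³/s

v̄ = v₀.₆ = 2.793 ft/s
q = v̄ × d × w = 2.793 × 4.26 × 10.04 = 119.5 ft³/s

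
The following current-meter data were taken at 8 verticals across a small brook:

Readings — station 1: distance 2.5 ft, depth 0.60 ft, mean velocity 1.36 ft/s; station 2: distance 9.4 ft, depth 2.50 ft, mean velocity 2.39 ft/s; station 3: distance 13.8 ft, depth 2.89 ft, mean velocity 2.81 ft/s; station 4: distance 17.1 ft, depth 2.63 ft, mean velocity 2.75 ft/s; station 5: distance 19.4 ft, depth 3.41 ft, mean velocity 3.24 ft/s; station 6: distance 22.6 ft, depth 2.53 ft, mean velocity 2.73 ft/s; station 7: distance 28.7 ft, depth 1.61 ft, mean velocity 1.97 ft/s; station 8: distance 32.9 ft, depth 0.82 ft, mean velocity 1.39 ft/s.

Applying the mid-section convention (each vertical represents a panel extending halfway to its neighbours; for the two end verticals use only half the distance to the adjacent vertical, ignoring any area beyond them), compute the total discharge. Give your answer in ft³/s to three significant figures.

w_1 = (9.4 − 2.5)/2 = 3.45 ft; q_1 = 1.36 × 0.60 × 3.45 = 2.815 ft³/s
w_2 = (13.8 − 2.5)/2 = 5.65 ft; q_2 = 2.39 × 2.50 × 5.65 = 33.76 ft³/s
w_3 = (17.1 − 9.4)/2 = 3.85 ft; q_3 = 2.81 × 2.89 × 3.85 = 31.27 ft³/s
w_4 = (19.4 − 13.8)/2 = 2.8 ft; q_4 = 2.75 × 2.63 × 2.8 = 20.25 ft³/s
w_5 = (22.6 − 17.1)/2 = 2.75 ft; q_5 = 3.24 × 3.41 × 2.75 = 30.38 ft³/s
w_6 = (28.7 − 19.4)/2 = 4.65 ft; q_6 = 2.73 × 2.53 × 4.65 = 32.12 ft³/s
w_7 = (32.9 − 22.6)/2 = 5.15 ft; q_7 = 1.97 × 1.61 × 5.15 = 16.33 ft³/s
w_8 = (32.9 − 28.7)/2 = 2.1 ft; q_8 = 1.39 × 0.82 × 2.1 = 2.394 ft³/s
Q = Σ qᵢ = 169.3 ft³/s

169 ft³/s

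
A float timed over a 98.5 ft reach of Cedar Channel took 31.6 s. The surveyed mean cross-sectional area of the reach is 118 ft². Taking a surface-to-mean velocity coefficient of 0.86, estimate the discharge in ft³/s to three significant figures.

316 ft³/s

v_surface = L / t̄ = 98.5 / 31.6 = 3.117 ft/s
v_mean = 0.86 × 3.117 = 2.681 ft/s
Q = A × v_mean = 118 × 2.681 = 316.3 ft³/s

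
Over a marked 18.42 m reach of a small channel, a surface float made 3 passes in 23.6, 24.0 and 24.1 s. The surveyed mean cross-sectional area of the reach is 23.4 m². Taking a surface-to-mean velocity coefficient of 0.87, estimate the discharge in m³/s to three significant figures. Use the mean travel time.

t̄ = (23.6 + 24.0 + 24.1) / 3 = 23.9 s
v_surface = L / t̄ = 18.42 / 23.9 = 0.7707 m/s
v_mean = 0.87 × 0.7707 = 0.6705 m/s
Q = A × v_mean = 23.4 × 0.6705 = 15.69 m³/s

15.7 m³/s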